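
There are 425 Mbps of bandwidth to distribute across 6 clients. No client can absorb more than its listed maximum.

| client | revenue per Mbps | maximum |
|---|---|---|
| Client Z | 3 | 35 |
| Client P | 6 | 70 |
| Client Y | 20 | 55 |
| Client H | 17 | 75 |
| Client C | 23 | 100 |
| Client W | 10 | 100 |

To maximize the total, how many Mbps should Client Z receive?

Rank by revenue per Mbps: Client C 23 > Client Y 20 > Client H 17 > Client W 10 > Client P 6 > Client Z 3.
Client C takes 100 to reach its cap of 100 — 325 left.
Client Y takes 55 to reach its cap of 55 — 270 left.
Client H takes 75 to reach its cap of 75 — 195 left.
Client W: +100 to 100 (cap) — 95 left.
Give Client P 70 to hit its cap of 70 — 25 left.
Client Z has room for 35 but only 25 remain, so it gets 25.

25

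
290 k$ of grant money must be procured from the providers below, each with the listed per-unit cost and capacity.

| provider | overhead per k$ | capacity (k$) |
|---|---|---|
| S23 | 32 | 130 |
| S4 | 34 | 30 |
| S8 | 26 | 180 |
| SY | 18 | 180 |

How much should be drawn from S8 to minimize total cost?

110

Cheapest first:
Take 180 from SY at 18 — need 110 more.
S8 at 26: take 110 of its 180 — requirement met.
S23, S4: unused.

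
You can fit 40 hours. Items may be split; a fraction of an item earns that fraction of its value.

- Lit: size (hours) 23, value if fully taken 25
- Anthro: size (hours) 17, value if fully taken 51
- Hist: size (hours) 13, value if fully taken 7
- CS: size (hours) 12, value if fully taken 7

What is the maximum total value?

76

Best value per unit of size first: Anthro 51/17≈3, Lit 25/23≈1.09, CS 7/12≈0.583, Hist 7/13≈0.538.
Take all of Anthro (17 hours, value 51) ; 23 hours left.
Lit: take in full, 23 hours for value 25 ; 0 left.
Total value = 76.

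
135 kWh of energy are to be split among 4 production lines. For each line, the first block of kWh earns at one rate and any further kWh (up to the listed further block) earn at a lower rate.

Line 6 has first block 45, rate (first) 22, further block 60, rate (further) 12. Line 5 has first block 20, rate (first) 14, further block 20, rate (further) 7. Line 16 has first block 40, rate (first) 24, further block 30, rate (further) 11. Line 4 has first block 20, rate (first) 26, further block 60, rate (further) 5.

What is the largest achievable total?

Treat each block as its own option and order by rate: Line 4/tier1 26 > Line 16/tier1 24 > Line 6/tier1 22 > Line 5/tier1 14 > Line 6/tier2 12 > Line 16/tier2 11 > Line 5/tier2 7 > Line 4/tier2 5.
Line 4/tier1 (26): +20 → 115 left.
Line 16/tier1 (24): +40 → 75 left.
Line 6/tier1 (22): +45 → 30 left.
Line 5/tier1 (14): +20 → 10 left.
10 remain; put them into Line 6 tier2 at 12.
Total = 26×20 + 24×40 + 22×45 + 14×20 + 12×10 = 2870.

2870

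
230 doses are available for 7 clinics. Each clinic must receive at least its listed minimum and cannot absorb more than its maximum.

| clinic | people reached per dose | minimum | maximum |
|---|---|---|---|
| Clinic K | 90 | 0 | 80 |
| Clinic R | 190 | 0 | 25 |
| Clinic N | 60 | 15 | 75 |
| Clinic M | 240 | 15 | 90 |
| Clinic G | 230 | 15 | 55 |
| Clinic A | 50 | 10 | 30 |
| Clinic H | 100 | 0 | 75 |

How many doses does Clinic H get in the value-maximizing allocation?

Meeting every minimum uses 0+0+15+15+15+10+0 = 55 doses, leaving 175.
Order the clinics by people reached per dose: Clinic M 240 > Clinic G 230 > Clinic R 190 > Clinic H 100 > Clinic K 90 > Clinic N 60 > Clinic A 50.
Give Clinic M 75 more to hit its cap of 90 ; 100 left.
Give Clinic G 40 more to hit its cap of 55 ; 60 left.
Clinic R: +25 to 25 (cap) ; 35 left.
Clinic H has room for 75 more but only 35 remain, so it gets 35.

35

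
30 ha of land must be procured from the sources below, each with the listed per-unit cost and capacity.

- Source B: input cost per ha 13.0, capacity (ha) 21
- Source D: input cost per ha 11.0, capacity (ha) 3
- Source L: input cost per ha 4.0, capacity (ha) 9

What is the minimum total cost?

Fill from the cheapest source first.
Source L (4.0): use full 9 — 21 ha to go.
Source D (11.0): use full 3 — 18 ha to go.
Take 18 from Source B at 13.0 to finish.
Cost = 9×4.0 + 3×11.0 + 18×13.0 = 303.

303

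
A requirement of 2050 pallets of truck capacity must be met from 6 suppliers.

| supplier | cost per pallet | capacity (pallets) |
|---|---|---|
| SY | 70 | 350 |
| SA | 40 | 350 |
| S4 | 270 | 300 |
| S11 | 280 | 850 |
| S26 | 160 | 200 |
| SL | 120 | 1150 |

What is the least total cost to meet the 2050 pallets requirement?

Fill from the cheapest supplier first.
SA at 40: take all 350 pallets ; 1700 still needed.
SY at 70: take all 350 pallets ; 1350 still needed.
SL (120): use full 1150 ; 200 pallets to go.
S26 (160): use full 200 ; 0 pallets to go.
S4, S11: unused.
Cost = 350×40 + 350×70 + 1150×120 + 200×160 = 208500.

208500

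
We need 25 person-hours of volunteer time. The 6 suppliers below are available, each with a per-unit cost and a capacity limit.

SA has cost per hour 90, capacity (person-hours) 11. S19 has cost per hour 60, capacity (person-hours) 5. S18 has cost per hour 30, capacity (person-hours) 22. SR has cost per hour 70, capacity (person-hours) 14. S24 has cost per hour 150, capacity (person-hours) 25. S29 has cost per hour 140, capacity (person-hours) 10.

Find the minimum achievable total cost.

840

Fill from the cheapest supplier first.
Take 22 from S18 at 30 — need 3 more.
S19 at 60: take 3 of its 5 — requirement met.
SR, SA, S29, S24: unused.
Cost = 22×30 + 3×60 = 840.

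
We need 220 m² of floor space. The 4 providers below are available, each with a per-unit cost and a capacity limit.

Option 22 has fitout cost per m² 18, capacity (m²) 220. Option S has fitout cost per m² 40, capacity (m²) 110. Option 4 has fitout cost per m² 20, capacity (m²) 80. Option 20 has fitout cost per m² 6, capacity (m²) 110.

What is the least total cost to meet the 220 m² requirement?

2640

Fill from the cheapest provider first.
Take 110 from Option 20 at 6 ; need 110 more.
Take 110 from Option 22 at 18 to finish.
Option 4, Option S: unused.
Cost = 110×6 + 110×18 = 2640.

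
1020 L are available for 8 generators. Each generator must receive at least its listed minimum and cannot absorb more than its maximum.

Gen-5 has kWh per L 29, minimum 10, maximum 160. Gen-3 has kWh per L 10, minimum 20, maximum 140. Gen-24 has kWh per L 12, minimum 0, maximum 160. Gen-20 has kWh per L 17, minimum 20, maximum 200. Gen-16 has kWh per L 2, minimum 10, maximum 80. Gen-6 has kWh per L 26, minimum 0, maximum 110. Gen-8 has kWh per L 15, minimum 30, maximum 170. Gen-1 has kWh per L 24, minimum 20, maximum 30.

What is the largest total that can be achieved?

17590

Meeting every minimum uses 10+20+0+20+10+0+30+20 = 110 L, leaving 910.
Highest kWh per L first: Gen-5 29 > Gen-6 26 > Gen-1 24 > Gen-20 17 > Gen-8 15 > Gen-24 12 > Gen-3 10 > Gen-16 2.
Gen-5: +150 to 160 (cap) → 760 left.
Gen-6: +110 to 110 (cap) → 650 left.
Gen-1 takes 10 more to reach its cap of 30 → 640 left.
Gen-20 takes 180 more to reach its cap of 200 → 460 left.
Gen-8 takes 140 more to reach its cap of 170 → 320 left.
Gen-24 takes 160 more to reach its cap of 160 → 160 left.
Gen-3 takes 120 more to reach its cap of 140 → 40 left.
Only 40 left; Gen-16 takes them to reach 50.
Total = 29×160 + 10×140 + 12×160 + 17×200 + 2×50 + 26×110 + 15×170 + 24×30 = 17590.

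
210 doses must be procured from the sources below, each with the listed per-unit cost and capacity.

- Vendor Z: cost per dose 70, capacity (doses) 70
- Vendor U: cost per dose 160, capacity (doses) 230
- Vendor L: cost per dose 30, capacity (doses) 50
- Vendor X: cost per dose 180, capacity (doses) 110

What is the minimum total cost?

Cheapest first:
Vendor L (30): use full 50 → 160 doses to go.
Take 70 from Vendor Z at 70 → need 90 more.
Vendor U (160): take the remaining 90 → done.
Vendor X: unused.
Cost = 50×30 + 70×70 + 90×160 = 20800.

20800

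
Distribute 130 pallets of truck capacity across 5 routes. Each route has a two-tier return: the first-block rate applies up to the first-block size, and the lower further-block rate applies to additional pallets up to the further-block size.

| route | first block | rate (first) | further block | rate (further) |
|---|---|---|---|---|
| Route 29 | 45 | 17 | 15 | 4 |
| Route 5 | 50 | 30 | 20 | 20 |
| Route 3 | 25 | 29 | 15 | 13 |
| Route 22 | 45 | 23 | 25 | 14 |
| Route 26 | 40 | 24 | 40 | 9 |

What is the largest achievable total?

3530

Order all 10 blocks by rate: Route 5/T1 30 > Route 3/T1 29 > Route 26/T1 24 > Route 22/T1 23 > Route 5/T2 20 > Route 29/T1 17 > Route 22/T2 14 > Route 3/T2 13 > Route 26/T2 9 > Route 29/T2 4.
Fill Route 5 T1 block (50 at 30) — 80 left.
Route 3 T1 at 29: fill all 25 — 55 left.
Fill Route 26 T1 block (40 at 24) — 15 left.
15 remain; put them into Route 22 T1 at 23.
Total = 30×50 + 29×25 + 24×40 + 23×15 = 3530.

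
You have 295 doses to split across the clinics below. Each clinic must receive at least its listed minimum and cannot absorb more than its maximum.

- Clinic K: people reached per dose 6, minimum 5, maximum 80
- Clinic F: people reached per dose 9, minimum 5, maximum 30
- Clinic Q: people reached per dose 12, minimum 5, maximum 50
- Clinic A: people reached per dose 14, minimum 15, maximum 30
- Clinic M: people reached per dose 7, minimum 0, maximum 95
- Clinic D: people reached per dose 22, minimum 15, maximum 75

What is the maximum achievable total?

Meeting every minimum uses 5+5+5+15+0+15 = 45 doses, leaving 250.
Order the clinics by people reached per dose: Clinic D 22 > Clinic A 14 > Clinic Q 12 > Clinic F 9 > Clinic M 7 > Clinic K 6.
Clinic D takes 60 more to reach its cap of 75 → 190 left.
Give Clinic A 15 more to hit its cap of 30 → 175 left.
Clinic Q takes 45 more to reach its cap of 50 → 130 left.
Clinic F: +25 to 30 (cap) → 105 left.
Clinic M: +95 to 95 (cap) → 10 left.
Clinic K: +10 (room for 75) → 15. Pool exhausted.
Total = 6×15 + 9×30 + 12×50 + 14×30 + 7×95 + 22×75 = 3695.

3695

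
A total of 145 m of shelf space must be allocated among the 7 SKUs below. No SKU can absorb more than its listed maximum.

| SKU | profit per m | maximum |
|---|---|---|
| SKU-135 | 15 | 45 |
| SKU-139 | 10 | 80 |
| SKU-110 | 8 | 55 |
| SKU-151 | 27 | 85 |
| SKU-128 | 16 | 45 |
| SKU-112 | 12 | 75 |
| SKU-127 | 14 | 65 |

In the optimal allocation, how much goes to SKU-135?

15

Highest profit per m first: SKU-151 27 > SKU-128 16 > SKU-135 15 > SKU-127 14 > SKU-112 12 > SKU-139 10 > SKU-110 8.
SKU-151: +85 to 85 (cap) — 60 left.
SKU-128: +45 to 45 (cap) — 15 left.
SKU-135 has room for 45 but only 15 remain, so it gets 15.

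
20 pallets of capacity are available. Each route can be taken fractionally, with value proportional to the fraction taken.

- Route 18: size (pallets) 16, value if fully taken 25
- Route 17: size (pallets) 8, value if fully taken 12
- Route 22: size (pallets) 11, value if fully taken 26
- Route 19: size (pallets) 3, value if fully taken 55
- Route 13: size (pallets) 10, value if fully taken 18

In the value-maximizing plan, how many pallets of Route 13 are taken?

6

Rank by value-to-size ratio: Route 19 55/3≈18.3, Route 22 26/11≈2.36, Route 13 18/10≈1.8, Route 18 25/16≈1.56, Route 17 12/8≈1.5.
All 3 pallets of Route 19 fit (value 55) — 17 remain.
All 11 pallets of Route 22 fit (value 26) — 6 remain.
Fill the last 6 pallets with part of Route 13: 6/10 of it earns 10.8.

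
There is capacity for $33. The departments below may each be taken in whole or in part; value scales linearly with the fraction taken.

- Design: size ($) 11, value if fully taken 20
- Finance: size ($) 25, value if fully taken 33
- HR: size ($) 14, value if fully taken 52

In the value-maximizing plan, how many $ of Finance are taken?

Rank by value-to-size ratio: HR 52/14≈3.71, Design 20/11≈1.82, Finance 33/25≈1.32.
All 14 $ of HR fit (value 52) ; 19 remain.
Take all of Design (11 $, value 20) ; 8 $ left.
Fill the last 8 $ with part of Finance: 8/25 of it earns 10.56.

8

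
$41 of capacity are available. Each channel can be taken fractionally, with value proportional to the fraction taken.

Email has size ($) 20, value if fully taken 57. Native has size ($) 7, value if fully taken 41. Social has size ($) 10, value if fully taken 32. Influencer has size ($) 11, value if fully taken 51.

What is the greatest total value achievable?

161.05

Rank by value-to-size ratio: Native 41/7≈5.86, Influencer 51/11≈4.64, Social 32/10≈3.2, Email 57/20≈2.85.
All 7 $ of Native fit (value 41) — 34 remain.
Influencer: take in full, 11 $ for value 51 — 23 left.
All 10 $ of Social fit (value 32) — 13 remain.
13 $ left: a 13/20 share of Email gives 57×13/20 = 37.05.
Total value = 161.05.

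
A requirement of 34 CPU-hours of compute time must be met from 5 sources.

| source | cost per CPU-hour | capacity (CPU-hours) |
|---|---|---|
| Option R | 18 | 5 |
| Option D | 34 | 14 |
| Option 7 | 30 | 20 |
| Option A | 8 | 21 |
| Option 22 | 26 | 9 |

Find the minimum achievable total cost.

Cheapest first:
Take 21 from Option A at 8 → need 13 more.
Option R at 18: take all 5 CPU-hours → 8 still needed.
Option 22 (26): take the remaining 8 → done.
Option 7, Option D: unused.
Cost = 21×8 + 5×18 + 8×26 = 466.

466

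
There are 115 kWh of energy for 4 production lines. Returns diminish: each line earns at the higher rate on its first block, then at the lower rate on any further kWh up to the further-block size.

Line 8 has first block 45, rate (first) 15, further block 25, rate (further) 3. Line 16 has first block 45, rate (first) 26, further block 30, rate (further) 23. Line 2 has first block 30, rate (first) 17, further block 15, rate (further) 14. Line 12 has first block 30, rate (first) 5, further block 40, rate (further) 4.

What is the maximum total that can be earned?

2520

Order all 8 blocks by rate: Line 16/T1 26 > Line 16/T2 23 > Line 2/T1 17 > Line 8/T1 15 > Line 2/T2 14 > Line 12/T1 5 > Line 12/T2 4 > Line 8/T2 3.
Fill Line 16 T1 block (45 at 26) ; 70 left.
Fill Line 16 T2 block (30 at 23) ; 40 left.
Line 2 T1 at 17: fill all 30 ; 10 left.
Line 8/T1: +10 of 45 at 15; pool empty.
Total = 26×45 + 23×30 + 17×30 + 15×10 = 2520.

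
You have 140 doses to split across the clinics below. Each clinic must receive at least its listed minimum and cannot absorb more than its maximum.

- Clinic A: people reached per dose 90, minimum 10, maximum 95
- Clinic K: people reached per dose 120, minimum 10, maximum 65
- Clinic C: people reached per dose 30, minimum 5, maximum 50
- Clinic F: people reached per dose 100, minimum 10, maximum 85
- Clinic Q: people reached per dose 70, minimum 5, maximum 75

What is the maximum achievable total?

Meeting every minimum uses 10+10+5+10+5 = 40 doses, leaving 100.
Rank by people reached per dose: Clinic K 120 > Clinic F 100 > Clinic A 90 > Clinic Q 70 > Clinic C 30.
Clinic K takes 55 more to reach its cap of 65 → 45 left.
Only 45 left; Clinic F takes them to reach 55.
Total = 90×10 + 120×65 + 30×5 + 100×55 + 70×5 = 14700.

14700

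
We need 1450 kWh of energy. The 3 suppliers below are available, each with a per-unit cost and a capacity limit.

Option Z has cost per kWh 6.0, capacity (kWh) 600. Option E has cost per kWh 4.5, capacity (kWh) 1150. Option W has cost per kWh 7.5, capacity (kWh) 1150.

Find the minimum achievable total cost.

6975

Cheapest first:
Option E at 4.5: take all 1150 kWh — 300 still needed.
Option Z at 6.0: take 300 of its 600 — requirement met.
Option W: unused.
Cost = 1150×4.5 + 300×6.0 = 6975.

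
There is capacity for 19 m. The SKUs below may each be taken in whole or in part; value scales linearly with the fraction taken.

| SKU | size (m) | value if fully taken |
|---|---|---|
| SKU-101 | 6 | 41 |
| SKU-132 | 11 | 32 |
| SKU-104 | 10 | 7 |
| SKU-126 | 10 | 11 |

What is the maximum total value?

75.2

Rank by value-to-size ratio: SKU-101 41/6≈6.83, SKU-132 32/11≈2.91, SKU-126 11/10≈1.1, SKU-104 7/10≈0.7.
SKU-101: take in full, 6 m for value 41 → 13 left.
All 11 m of SKU-132 fit (value 32) → 2 remain.
Only 2 m remain; take 2/10 of SKU-126 for value 11×2/10 = 2.2.
Total value = 75.2.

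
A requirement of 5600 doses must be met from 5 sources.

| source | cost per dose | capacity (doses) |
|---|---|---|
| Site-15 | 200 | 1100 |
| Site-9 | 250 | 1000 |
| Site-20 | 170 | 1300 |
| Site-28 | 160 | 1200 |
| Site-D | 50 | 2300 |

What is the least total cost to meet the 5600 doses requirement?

Use sources in increasing cost order.
Site-D (50): use full 2300 → 3300 doses to go.
Site-28 at 160: take all 1200 doses → 2100 still needed.
Take 1300 from Site-20 at 170 → need 800 more.
Take 800 from Site-15 at 200 to finish.
Site-9: unused.
Cost = 2300×50 + 1200×160 + 1300×170 + 800×200 = 688000.

688000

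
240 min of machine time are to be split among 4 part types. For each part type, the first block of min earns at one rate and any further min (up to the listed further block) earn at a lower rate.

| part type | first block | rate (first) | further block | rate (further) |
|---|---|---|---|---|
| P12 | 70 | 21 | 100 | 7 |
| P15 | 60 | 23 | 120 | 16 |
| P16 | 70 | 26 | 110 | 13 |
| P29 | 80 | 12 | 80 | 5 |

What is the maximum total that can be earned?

5310

Order all 8 blocks by rate: P16/tier1 26 > P15/tier1 23 > P12/tier1 21 > P15/tier2 16 > P16/tier2 13 > P29/tier1 12 > P12/tier2 7 > P29/tier2 5.
P16/tier1 (26): +70 ; 170 left.
P15/tier1 (23): +60 ; 110 left.
Fill P12 tier1 block (70 at 21) ; 40 left.
40 remain; put them into P15 tier2 at 16.
Total = 26×70 + 23×60 + 21×70 + 16×40 = 5310.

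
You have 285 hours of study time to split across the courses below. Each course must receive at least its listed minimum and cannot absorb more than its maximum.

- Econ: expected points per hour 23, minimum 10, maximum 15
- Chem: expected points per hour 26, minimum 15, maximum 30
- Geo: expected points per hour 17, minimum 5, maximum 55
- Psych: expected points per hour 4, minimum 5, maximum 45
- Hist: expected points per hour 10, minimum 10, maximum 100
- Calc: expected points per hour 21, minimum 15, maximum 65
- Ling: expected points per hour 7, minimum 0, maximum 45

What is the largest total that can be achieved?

4550

Meeting every minimum uses 10+15+5+5+10+15+0 = 60 hours, leaving 225.
Order the courses by expected points per hour: Chem 26 > Econ 23 > Calc 21 > Geo 17 > Hist 10 > Ling 7 > Psych 4.
Chem: +15 to 30 (cap) — 210 left.
Econ takes 5 more to reach its cap of 15 — 205 left.
Calc takes 50 more to reach its cap of 65 — 155 left.
Give Geo 50 more to hit its cap of 55 — 105 left.
Give Hist 90 more to hit its cap of 100 — 15 left.
Ling has room for 45 more but only 15 remain, so it gets 15.
Total = 23×15 + 26×30 + 17×55 + 4×5 + 10×100 + 21×65 + 7×15 = 4550.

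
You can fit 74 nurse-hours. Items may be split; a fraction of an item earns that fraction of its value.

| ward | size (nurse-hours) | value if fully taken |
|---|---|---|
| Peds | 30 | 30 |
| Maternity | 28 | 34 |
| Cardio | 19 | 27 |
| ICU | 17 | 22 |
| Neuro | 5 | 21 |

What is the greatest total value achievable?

Best value per unit of size first: Neuro 21/5≈4.2, Cardio 27/19≈1.42, ICU 22/17≈1.29, Maternity 34/28≈1.21, Peds 30/30≈1.
Neuro: take in full, 5 nurse-hours for value 21 — 69 left.
Cardio: take in full, 19 nurse-hours for value 27 — 50 left.
ICU: take in full, 17 nurse-hours for value 22 — 33 left.
Take all of Maternity (28 nurse-hours, value 34) — 5 nurse-hours left.
Only 5 nurse-hours remain; take 5/30 of Peds for value 30×5/30 = 5.
Total value = 109.

109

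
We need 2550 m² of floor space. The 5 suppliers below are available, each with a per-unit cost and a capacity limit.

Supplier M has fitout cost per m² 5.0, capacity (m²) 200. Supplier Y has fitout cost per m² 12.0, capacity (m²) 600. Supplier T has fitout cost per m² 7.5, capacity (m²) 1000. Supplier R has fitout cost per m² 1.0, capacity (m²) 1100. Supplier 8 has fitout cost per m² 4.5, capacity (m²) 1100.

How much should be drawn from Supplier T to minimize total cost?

Cheapest first:
Supplier R at 1.0: take all 1100 m² — 1450 still needed.
Supplier 8 (4.5): use full 1100 — 350 m² to go.
Take 200 from Supplier M at 5.0 — need 150 more.
Supplier T (7.5): take the remaining 150 — done.
Supplier Y: unused.

150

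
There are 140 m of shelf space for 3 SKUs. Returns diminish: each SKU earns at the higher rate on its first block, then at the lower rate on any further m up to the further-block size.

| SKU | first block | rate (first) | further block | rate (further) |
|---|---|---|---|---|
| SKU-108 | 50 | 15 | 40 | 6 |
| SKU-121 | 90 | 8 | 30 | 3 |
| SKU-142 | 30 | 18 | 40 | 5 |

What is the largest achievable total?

1770

Treat each block as its own option and order by rate: SKU-142/T1 18 > SKU-108/T1 15 > SKU-121/T1 8 > SKU-108/T2 6 > SKU-142/T2 5 > SKU-121/T2 3.
Fill SKU-142 T1 block (30 at 18) — 110 left.
Fill SKU-108 T1 block (50 at 15) — 60 left.
SKU-121/T1: +60 of 90 at 8; pool empty.
Total = 18×30 + 15×50 + 8×60 = 1770.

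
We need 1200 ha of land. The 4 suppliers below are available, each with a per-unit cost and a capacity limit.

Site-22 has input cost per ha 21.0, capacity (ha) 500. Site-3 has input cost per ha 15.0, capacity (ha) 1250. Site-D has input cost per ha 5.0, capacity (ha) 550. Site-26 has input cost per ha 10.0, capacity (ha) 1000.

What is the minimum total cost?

9250

Use suppliers in increasing cost order.
Site-D (5.0): use full 550 ; 650 ha to go.
Site-26 at 10.0: take 650 of its 1000 ; requirement met.
Site-3, Site-22: unused.
Cost = 550×5.0 + 650×10.0 = 9250.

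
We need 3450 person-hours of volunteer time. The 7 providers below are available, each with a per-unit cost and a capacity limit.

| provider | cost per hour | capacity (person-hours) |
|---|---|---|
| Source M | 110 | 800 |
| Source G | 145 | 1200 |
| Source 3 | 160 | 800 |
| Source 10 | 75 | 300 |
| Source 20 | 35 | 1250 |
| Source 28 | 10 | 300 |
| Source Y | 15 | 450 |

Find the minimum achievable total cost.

Use providers in increasing cost order.
Take 300 from Source 28 at 10 — need 3150 more.
Source Y at 15: take all 450 person-hours — 2700 still needed.
Source 20 (35): use full 1250 — 1450 person-hours to go.
Take 300 from Source 10 at 75 — need 1150 more.
Take 800 from Source M at 110 — need 350 more.
Source G (145): take the remaining 350 — done.
Source 3: unused.
Cost = 300×10 + 450×15 + 1250×35 + 300×75 + 800×110 + 350×145 = 214750.

214750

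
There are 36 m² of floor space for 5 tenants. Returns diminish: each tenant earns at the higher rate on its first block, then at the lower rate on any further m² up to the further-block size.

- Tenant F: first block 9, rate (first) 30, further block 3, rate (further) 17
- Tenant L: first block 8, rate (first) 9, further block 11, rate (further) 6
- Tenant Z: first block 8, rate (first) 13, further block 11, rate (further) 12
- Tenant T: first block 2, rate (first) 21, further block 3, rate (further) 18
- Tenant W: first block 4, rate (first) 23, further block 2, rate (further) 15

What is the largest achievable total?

Treat each block as its own option and order by rate: Tenant F/tier1 30 > Tenant W/tier1 23 > Tenant T/tier1 21 > Tenant T/tier2 18 > Tenant F/tier2 17 > Tenant W/tier2 15 > Tenant Z/tier1 13 > Tenant Z/tier2 12 > Tenant L/tier1 9 > Tenant L/tier2 6.
Tenant F tier1 at 30: fill all 9 — 27 left.
Tenant W/tier1 (23): +4 — 23 left.
Fill Tenant T tier1 block (2 at 21) — 21 left.
Tenant T tier2 at 18: fill all 3 — 18 left.
Fill Tenant F tier2 block (3 at 17) — 15 left.
Fill Tenant W tier2 block (2 at 15) — 13 left.
Fill Tenant Z tier1 block (8 at 13) — 5 left.
5 remain; put them into Tenant Z tier2 at 12.
Total = 30×9 + 23×4 + 21×2 + 18×3 + 17×3 + 15×2 + 13×8 + 12×5 = 703.

703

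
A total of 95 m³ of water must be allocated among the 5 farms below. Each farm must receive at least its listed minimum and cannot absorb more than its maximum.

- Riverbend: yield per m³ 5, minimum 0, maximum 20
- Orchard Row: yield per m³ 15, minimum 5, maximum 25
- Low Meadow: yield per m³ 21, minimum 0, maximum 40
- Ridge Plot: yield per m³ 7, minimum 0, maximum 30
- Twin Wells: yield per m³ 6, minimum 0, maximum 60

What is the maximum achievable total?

1425

Meeting every minimum uses 0+5+0+0+0 = 5 m³, leaving 90.
Highest yield per m³ first: Low Meadow 21 > Orchard Row 15 > Ridge Plot 7 > Twin Wells 6 > Riverbend 5.
Low Meadow: +40 to 40 (cap) → 50 left.
Orchard Row: +20 to 25 (cap) → 30 left.
Ridge Plot takes 30 more to reach its cap of 30 → 0 left.
Total = 15×25 + 21×40 + 7×30 = 1425.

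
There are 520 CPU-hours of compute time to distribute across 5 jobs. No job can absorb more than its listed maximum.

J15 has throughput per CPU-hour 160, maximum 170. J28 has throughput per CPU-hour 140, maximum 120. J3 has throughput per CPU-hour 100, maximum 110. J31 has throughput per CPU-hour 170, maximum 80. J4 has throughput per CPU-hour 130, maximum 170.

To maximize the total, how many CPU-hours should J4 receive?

150

Order the jobs by throughput per CPU-hour: J31 170 > J15 160 > J28 140 > J4 130 > J3 100.
J31 takes 80 to reach its cap of 80 → 440 left.
Give J15 170 to hit its cap of 170 → 270 left.
Give J28 120 to hit its cap of 120 → 150 left.
J4: +150 (room for 170) → 150. Pool exhausted.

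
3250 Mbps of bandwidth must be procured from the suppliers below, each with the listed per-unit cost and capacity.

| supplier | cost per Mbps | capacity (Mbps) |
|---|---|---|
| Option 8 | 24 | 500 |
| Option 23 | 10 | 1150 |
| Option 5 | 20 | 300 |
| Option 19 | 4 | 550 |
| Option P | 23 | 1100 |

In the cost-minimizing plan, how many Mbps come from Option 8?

Cheapest first:
Option 19 (4): use full 550 → 2700 Mbps to go.
Option 23 (10): use full 1150 → 1550 Mbps to go.
Option 5 (20): use full 300 → 1250 Mbps to go.
Option P at 23: take all 1100 Mbps → 150 still needed.
Option 8 (24): take the remaining 150 → done.

150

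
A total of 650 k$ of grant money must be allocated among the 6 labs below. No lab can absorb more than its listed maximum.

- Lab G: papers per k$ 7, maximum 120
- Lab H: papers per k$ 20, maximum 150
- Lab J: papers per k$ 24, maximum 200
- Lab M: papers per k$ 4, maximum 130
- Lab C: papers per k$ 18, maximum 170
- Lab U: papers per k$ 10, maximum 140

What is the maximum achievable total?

Order the labs by papers per k$: Lab J 24 > Lab H 20 > Lab C 18 > Lab U 10 > Lab G 7 > Lab M 4.
Lab J takes 200 to reach its cap of 200 — 450 left.
Give Lab H 150 to hit its cap of 150 — 300 left.
Lab C: +170 to 170 (cap) — 130 left.
Lab U: +130 (room for 140) → 130. Pool exhausted.
Total = 20×150 + 24×200 + 18×170 + 10×130 = 12160.

12160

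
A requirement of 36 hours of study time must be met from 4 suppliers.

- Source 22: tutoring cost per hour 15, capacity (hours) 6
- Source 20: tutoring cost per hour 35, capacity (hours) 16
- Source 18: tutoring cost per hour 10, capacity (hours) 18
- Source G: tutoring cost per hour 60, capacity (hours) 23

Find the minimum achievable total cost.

690

Use suppliers in increasing cost order.
Source 18 at 10: take all 18 hours ; 18 still needed.
Take 6 from Source 22 at 15 ; need 12 more.
Take 12 from Source 20 at 35 to finish.
Source G: unused.
Cost = 18×10 + 6×15 + 12×35 = 690.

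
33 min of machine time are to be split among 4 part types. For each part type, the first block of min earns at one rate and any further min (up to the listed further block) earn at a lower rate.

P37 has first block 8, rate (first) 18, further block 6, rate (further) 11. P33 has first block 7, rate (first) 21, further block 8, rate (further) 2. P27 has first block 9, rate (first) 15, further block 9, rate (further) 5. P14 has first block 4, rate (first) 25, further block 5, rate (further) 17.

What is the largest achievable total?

Order all 8 blocks by rate: P14/tier1 25 > P33/tier1 21 > P37/tier1 18 > P14/tier2 17 > P27/tier1 15 > P37/tier2 11 > P27/tier2 5 > P33/tier2 2.
P14 tier1 at 25: fill all 4 → 29 left.
P33/tier1 (21): +7 → 22 left.
P37 tier1 at 18: fill all 8 → 14 left.
P14 tier2 at 17: fill all 5 → 9 left.
Fill P27 tier1 block (9 at 15) → 0 left.
Total = 25×4 + 21×7 + 18×8 + 17×5 + 15×9 = 611.

611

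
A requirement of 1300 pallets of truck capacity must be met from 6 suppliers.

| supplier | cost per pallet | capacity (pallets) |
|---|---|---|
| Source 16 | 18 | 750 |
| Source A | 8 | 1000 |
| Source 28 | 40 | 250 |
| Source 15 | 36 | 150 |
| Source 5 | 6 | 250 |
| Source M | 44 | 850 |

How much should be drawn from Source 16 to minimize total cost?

50

Cheapest first:
Take 250 from Source 5 at 6 ; need 1050 more.
Source A at 8: take all 1000 pallets ; 50 still needed.
Take 50 from Source 16 at 18 to finish.
Source 15, Source 28, Source M: unused.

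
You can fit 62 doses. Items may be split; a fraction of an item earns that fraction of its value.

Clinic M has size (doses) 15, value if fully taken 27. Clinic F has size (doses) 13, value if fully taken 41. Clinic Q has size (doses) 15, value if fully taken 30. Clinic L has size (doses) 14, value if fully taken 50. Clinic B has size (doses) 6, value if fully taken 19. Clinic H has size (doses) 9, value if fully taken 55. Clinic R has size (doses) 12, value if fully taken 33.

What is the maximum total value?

Best value per unit of size first: Clinic H 55/9≈6.11, Clinic L 50/14≈3.57, Clinic B 19/6≈3.17, Clinic F 41/13≈3.15, Clinic R 33/12≈2.75, Clinic Q 30/15≈2, Clinic M 27/15≈1.8.
All 9 doses of Clinic H fit (value 55) — 53 remain.
All 14 doses of Clinic L fit (value 50) — 39 remain.
Take all of Clinic B (6 doses, value 19) — 33 doses left.
Take all of Clinic F (13 doses, value 41) — 20 doses left.
Clinic R: take in full, 12 doses for value 33 — 8 left.
Only 8 doses remain; take 8/15 of Clinic Q for value 30×8/15 = 16.
Total value = 214.

214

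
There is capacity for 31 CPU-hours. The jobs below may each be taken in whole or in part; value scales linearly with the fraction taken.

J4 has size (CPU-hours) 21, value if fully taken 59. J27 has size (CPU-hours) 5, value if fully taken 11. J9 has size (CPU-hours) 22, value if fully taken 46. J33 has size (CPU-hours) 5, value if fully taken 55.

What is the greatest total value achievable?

Best value per unit of size first: J33 55/5≈11, J4 59/21≈2.81, J27 11/5≈2.2, J9 46/22≈2.09.
Take all of J33 (5 CPU-hours, value 55) ; 26 CPU-hours left.
J4: take in full, 21 CPU-hours for value 59 ; 5 left.
Take all of J27 (5 CPU-hours, value 11) ; 0 CPU-hours left.
Total value = 125.

125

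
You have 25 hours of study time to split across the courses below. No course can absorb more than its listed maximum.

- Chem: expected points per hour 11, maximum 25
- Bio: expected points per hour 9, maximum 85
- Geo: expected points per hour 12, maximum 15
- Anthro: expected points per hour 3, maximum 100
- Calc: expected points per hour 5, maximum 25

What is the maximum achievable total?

Order the courses by expected points per hour: Geo 12 > Chem 11 > Bio 9 > Calc 5 > Anthro 3.
Geo: +15 to 15 (cap) → 10 left.
Only 10 left; Chem takes them to reach 10.
Total = 11×10 + 12×15 = 290.

290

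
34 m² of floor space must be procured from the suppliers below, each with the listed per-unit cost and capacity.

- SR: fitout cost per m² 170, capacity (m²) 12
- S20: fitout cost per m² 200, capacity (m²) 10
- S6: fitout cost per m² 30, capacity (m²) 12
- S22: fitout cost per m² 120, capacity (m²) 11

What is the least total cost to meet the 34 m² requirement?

3550

Cheapest first:
S6 (30): use full 12 ; 22 m² to go.
S22 (120): use full 11 ; 11 m² to go.
SR (170): take the remaining 11 ; done.
S20: unused.
Cost = 12×30 + 11×120 + 11×170 = 3550.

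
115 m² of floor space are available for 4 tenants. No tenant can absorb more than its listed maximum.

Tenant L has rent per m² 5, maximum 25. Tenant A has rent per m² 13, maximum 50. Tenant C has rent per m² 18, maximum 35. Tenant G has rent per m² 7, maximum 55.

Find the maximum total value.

Order the tenants by rent per m²: Tenant C 18 > Tenant A 13 > Tenant G 7 > Tenant L 5.
Give Tenant C 35 to hit its cap of 35 ; 80 left.
Give Tenant A 50 to hit its cap of 50 ; 30 left.
Tenant G: +30 (room for 55) → 30. Pool exhausted.
Total = 13×50 + 18×35 + 7×30 = 1490.

1490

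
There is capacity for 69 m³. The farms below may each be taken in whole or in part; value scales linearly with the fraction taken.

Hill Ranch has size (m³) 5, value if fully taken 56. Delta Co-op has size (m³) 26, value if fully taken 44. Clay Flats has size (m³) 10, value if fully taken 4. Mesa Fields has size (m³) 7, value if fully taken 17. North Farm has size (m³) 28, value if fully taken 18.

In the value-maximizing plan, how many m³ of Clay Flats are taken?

3

Rank by value-to-size ratio: Hill Ranch 56/5≈11.2, Mesa Fields 17/7≈2.43, Delta Co-op 44/26≈1.69, North Farm 18/28≈0.643, Clay Flats 4/10≈0.4.
Hill Ranch: take in full, 5 m³ for value 56 ; 64 left.
Mesa Fields: take in full, 7 m³ for value 17 ; 57 left.
Take all of Delta Co-op (26 m³, value 44) ; 31 m³ left.
North Farm: take in full, 28 m³ for value 18 ; 3 left.
Only 3 m³ remain; take 3/10 of Clay Flats for value 4×3/10 = 1.2.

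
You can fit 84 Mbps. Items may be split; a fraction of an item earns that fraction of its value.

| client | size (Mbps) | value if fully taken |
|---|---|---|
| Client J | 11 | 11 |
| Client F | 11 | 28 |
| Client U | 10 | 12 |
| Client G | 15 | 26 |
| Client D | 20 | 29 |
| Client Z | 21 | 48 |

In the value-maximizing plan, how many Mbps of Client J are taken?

Best value per unit of size first: Client F 28/11≈2.55, Client Z 48/21≈2.29, Client G 26/15≈1.73, Client D 29/20≈1.45, Client U 12/10≈1.2, Client J 11/11≈1.
Take all of Client F (11 Mbps, value 28) → 73 Mbps left.
All 21 Mbps of Client Z fit (value 48) → 52 remain.
All 15 Mbps of Client G fit (value 26) → 37 remain.
Client D: take in full, 20 Mbps for value 29 → 17 left.
Take all of Client U (10 Mbps, value 12) → 7 Mbps left.
7 Mbps left: a 7/11 share of Client J gives 11×7/11 = 7.

7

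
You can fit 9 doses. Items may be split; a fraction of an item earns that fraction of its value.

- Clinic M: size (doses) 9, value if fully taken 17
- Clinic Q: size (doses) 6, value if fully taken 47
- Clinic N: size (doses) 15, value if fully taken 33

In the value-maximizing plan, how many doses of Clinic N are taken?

Rank by value-to-size ratio: Clinic Q 47/6≈7.83, Clinic N 33/15≈2.2, Clinic M 17/9≈1.89.
Take all of Clinic Q (6 doses, value 47) ; 3 doses left.
Only 3 doses remain; take 3/15 of Clinic N for value 33×3/15 = 6.6.

3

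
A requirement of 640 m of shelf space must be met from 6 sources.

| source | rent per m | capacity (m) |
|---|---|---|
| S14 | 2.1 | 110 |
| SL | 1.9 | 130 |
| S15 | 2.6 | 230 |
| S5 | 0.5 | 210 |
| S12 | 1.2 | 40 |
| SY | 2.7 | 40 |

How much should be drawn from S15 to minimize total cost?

150

Cheapest first:
S5 (0.5): use full 210 ; 430 m to go.
Take 40 from S12 at 1.2 ; need 390 more.
SL (1.9): use full 130 ; 260 m to go.
S14 at 2.1: take all 110 m ; 150 still needed.
S15 (2.6): take the remaining 150 ; done.
SY: unused.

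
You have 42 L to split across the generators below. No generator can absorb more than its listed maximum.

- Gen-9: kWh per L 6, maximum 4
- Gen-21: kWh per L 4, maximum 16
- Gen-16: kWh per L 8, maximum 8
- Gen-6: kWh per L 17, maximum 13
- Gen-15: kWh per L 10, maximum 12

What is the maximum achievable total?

449

Highest kWh per L first: Gen-6 17 > Gen-15 10 > Gen-16 8 > Gen-9 6 > Gen-21 4.
Give Gen-6 13 to hit its cap of 13 — 29 left.
Gen-15: +12 to 12 (cap) — 17 left.
Give Gen-16 8 to hit its cap of 8 — 9 left.
Gen-9 takes 4 to reach its cap of 4 — 5 left.
Only 5 left; Gen-21 takes them to reach 5.
Total = 6×4 + 4×5 + 8×8 + 17×13 + 10×12 = 449.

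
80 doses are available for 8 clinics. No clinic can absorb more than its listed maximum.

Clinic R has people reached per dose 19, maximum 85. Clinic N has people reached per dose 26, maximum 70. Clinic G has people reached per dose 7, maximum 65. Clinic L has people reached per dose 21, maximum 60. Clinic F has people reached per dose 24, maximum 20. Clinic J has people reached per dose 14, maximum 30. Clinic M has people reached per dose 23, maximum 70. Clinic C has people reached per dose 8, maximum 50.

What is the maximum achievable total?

2060

Highest people reached per dose first: Clinic N 26 > Clinic F 24 > Clinic M 23 > Clinic L 21 > Clinic R 19 > Clinic J 14 > Clinic C 8 > Clinic G 7.
Give Clinic N 70 to hit its cap of 70 — 10 left.
Clinic F: +10 (room for 20) → 10. Pool exhausted.
Total = 26×70 + 24×10 = 2060.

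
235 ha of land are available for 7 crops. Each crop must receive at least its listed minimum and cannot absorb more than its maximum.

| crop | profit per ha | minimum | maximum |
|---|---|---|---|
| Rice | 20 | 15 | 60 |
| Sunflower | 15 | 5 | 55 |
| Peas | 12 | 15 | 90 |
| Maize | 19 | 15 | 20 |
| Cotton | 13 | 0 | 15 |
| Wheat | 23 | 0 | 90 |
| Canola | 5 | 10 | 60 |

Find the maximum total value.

4480

Meeting every minimum uses 15+5+15+15+0+0+10 = 60 ha, leaving 175.
Highest profit per ha first: Wheat 23 > Rice 20 > Maize 19 > Sunflower 15 > Cotton 13 > Peas 12 > Canola 5.
Wheat takes 90 more to reach its cap of 90 — 85 left.
Rice: +45 to 60 (cap) — 40 left.
Give Maize 5 more to hit its cap of 20 — 35 left.
Sunflower has room for 50 more but only 35 remain, so it gets 40.
Total = 20×60 + 15×40 + 12×15 + 19×20 + 23×90 + 5×10 = 4480.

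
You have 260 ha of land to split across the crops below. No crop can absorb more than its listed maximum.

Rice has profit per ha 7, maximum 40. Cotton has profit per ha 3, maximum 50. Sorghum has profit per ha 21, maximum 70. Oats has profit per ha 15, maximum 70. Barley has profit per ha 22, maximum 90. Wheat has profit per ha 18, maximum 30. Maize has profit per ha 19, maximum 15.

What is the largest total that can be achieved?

5100

Highest profit per ha first: Barley 22 > Sorghum 21 > Maize 19 > Wheat 18 > Oats 15 > Rice 7 > Cotton 3.
Give Barley 90 to hit its cap of 90 ; 170 left.
Give Sorghum 70 to hit its cap of 70 ; 100 left.
Give Maize 15 to hit its cap of 15 ; 85 left.
Wheat takes 30 to reach its cap of 30 ; 55 left.
Oats: +55 (room for 70) → 55. Pool exhausted.
Total = 21×70 + 15×55 + 22×90 + 18×30 + 19×15 = 5100.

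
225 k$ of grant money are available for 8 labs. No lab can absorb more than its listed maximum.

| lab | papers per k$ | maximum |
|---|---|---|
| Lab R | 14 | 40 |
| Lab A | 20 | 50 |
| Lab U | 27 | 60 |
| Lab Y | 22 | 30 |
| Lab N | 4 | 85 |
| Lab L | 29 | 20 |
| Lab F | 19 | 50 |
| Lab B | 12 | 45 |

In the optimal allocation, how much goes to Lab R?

15

Highest papers per k$ first: Lab L 29 > Lab U 27 > Lab Y 22 > Lab A 20 > Lab F 19 > Lab R 14 > Lab B 12 > Lab N 4.
Give Lab L 20 to hit its cap of 20 ; 205 left.
Give Lab U 60 to hit its cap of 60 ; 145 left.
Lab Y takes 30 to reach its cap of 30 ; 115 left.
Lab A takes 50 to reach its cap of 50 ; 65 left.
Lab F: +50 to 50 (cap) ; 15 left.
Only 15 left; Lab R takes them to reach 15.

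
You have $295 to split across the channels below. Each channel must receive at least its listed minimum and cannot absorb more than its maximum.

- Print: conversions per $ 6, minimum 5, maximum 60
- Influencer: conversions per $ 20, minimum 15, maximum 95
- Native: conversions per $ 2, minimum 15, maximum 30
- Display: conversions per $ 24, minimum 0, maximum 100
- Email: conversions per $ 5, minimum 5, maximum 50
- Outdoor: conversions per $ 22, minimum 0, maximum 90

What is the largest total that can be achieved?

6065

Meeting every minimum uses 5+15+15+0+5+0 = 40 $, leaving 255.
Highest conversions per $ first: Display 24 > Outdoor 22 > Influencer 20 > Print 6 > Email 5 > Native 2.
Display: +100 to 100 (cap) — 155 left.
Outdoor: +90 to 90 (cap) — 65 left.
Only 65 left; Influencer takes them to reach 80.
Total = 6×5 + 20×80 + 2×15 + 24×100 + 5×5 + 22×90 = 6065.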